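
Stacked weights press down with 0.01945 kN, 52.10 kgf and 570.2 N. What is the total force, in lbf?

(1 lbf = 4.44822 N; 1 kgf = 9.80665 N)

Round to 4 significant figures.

247.4 lbf

0.01945 kN × 1000 = 19.45 N
52.10 kgf × 9.80665 = 510.926 N
570.2 N (already N)
Total: 19.45 + 510.926 + 570.2 = 1100.58 N
In lbf: 1100.58 / 4.44822 = 247.42 lbf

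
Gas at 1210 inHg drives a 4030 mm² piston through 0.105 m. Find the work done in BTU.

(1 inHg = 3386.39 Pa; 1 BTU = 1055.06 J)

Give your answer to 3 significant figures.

1210 inHg → 4.09753×10⁶ Pa
4030 mm² → 0.00403 m²
F = P × A = 4.09753×10⁶ × 0.00403 = 16513 N
W = F × d = 16513 × 0.105 = 1733.86 J
In BTU: 1733.86 / 1055.06 = 1.64338 BTU

1.64 BTU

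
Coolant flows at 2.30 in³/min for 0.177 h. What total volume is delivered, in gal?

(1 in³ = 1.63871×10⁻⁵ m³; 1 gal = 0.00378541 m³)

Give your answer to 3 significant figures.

2.30 in³/min → 6.28172×10⁻⁷ m³/s
0.177 h → 637.2 s
V = Q × t = 6.28172×10⁻⁷ × 637.2 = 4.00271×10⁻⁴ m³
In gal: 4.00271×10⁻⁴ / 0.00378541 = 0.10574 gal

0.106 gal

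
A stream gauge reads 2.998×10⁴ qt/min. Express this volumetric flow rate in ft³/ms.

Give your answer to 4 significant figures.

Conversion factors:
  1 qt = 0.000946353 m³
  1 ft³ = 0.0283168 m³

0.01670 ft³/ms

2.998×10⁴ qt/min × 0.000946353 m³/qt ÷ 60 s/min = 0.472861 m³/s
0.472861 m³/s ÷ 0.0283168 m³/ft³ × 0.001 s/ms = 0.016699 ft³/ms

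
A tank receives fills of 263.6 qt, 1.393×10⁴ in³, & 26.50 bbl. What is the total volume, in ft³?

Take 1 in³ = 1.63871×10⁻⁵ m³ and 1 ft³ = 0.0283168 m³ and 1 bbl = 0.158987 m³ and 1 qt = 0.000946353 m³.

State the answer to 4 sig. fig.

263.6 qt × 0.000946353 = 0.249459 m³
1.393×10⁴ in³ × 1.63871×10⁻⁵ = 0.228272 m³
26.50 bbl × 0.158987 = 4.21316 m³
Total: 0.249459 + 0.228272 + 4.21316 = 4.69089 m³
In ft³: 4.69089 / 0.0283168 = 165.657 ft³

165.7 ft³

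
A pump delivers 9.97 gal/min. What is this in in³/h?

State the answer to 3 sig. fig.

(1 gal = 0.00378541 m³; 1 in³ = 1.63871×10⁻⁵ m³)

9.97 gal/min × 0.00378541 m³/gal ÷ 60 s/min = 6.29009×10⁻⁴ m³/s
6.29009×10⁻⁴ m³/s ÷ 1.63871×10⁻⁵ m³/in³ × 3600 s/h = 138184 in³/h

1.38×10⁵ in³/h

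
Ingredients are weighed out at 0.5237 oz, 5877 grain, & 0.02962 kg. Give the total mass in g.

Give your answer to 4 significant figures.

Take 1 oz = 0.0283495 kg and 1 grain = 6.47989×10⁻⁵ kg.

0.5237 oz × 0.0283495 → 0.0148466 kg
5877 grain × 6.47989×10⁻⁵ → 0.380823 kg
0.02962 kg (already kg)
Sum: 0.0148466 + 0.380823 + 0.02962 = 0.42529 kg
In g: 0.42529 / 0.001 = 425.29 g

425.3 g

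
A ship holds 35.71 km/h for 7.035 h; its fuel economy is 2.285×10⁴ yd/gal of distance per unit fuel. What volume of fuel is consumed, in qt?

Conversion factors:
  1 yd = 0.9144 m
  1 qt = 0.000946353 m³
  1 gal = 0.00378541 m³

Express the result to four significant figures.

35.71 km/h → 9.91944 m/s
7.035 h → 25326 s
d = v × t = 9.91944 × 25326 = 251220 m
2.285×10⁴ yd/gal → 5.51962×10⁶ m/m³
V = d / (distance per unit fuel) = 251220 / 5.51962×10⁶ = 0.045514 m³
In qt: 0.045514 / 0.000946353 = 48.0941 qt

48.09 qt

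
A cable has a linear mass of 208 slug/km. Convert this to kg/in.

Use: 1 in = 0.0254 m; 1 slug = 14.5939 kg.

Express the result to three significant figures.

0.0771 kg/in

208 slug/km × 14.5939 kg/slug ÷ 1000 m/km = 3.03553 kg/m
3.03553 kg/m × 0.0254 m/in = 0.0771025 kg/in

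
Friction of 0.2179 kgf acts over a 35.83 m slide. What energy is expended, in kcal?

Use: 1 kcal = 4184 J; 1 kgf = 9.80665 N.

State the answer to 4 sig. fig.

0.2179 kgf × 9.80665 → 2.13687 N
W = F × d = 2.13687 N × 35.83 m = 76.5641 J
76.5641 J ÷ (4184 J/kcal) = 0.0182993 kcal

0.01830 kcal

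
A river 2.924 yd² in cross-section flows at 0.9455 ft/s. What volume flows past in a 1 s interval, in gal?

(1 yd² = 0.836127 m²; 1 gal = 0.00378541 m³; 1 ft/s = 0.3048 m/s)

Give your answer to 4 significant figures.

186.1 gal

0.9455 ft/s × 0.3048 = 0.288188 m/s
2.924 yd² × 0.836127 = 2.44484 m²
V = v × A × t = 0.288188 m/s × 2.44484 m² × 1 s = 0.704574 m³
0.704574 m³ ÷ (0.00378541 m³/gal) = 186.129 gal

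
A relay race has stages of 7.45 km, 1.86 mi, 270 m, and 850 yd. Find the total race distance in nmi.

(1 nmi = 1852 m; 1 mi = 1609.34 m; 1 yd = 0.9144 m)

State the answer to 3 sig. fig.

7.45 km × 1000 = 7450 m
1.86 mi × 1609.34 = 2993.37 m
270 m (already m)
850 yd × 0.9144 = 777.24 m
Total: 7450 + 2993.37 + 270 + 777.24 = 11490.6 m
In nmi: 11490.6 / 1852 = 6.20443 nmi

6.20 nmi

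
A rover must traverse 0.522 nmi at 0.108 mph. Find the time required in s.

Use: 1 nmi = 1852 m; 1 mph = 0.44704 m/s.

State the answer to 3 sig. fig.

0.522 nmi × 1852 = 966.744 m
0.108 mph × 0.44704 = 0.0482803 m/s
t = d / v = 966.744 m / 0.0482803 m/s = 20023.6 s

2.00×10⁴ s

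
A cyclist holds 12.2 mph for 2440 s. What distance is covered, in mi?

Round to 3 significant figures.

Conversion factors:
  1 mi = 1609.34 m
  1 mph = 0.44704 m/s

8.27 mi

12.2 mph × 0.44704 = 5.45389 m/s
d = v × t = 5.45389 m/s × 2440 s = 13307.5 m
13307.5 m ÷ (1609.34 m/mi) = 8.26892 mi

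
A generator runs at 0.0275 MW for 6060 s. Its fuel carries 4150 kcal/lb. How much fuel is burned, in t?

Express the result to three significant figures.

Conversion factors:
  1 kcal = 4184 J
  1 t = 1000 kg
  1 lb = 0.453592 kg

0.0275 MW → 27500 W
E = P × t = 27500 × 6060 = 1.6665×10⁸ J
4150 kcal/lb → 3.82802×10⁷ J/kg
m = E / e_s = 1.6665×10⁸ / 3.82802×10⁷ = 4.35343 kg
In t: 4.35343 / 1000 = 0.00435343 t

0.00435 t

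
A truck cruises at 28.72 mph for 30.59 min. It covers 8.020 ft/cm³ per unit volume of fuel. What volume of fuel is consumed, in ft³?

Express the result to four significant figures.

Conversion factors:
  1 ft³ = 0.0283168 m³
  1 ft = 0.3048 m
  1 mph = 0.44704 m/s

0.3404 ft³

28.72 mph → 12.839 m/s
30.59 min → 1835.4 s
d = v × t = 12.839 × 1835.4 = 23564.7 m
8.020 ft/cm³ → 2.4445×10⁶ m/m³
V = d / (distance per unit fuel) = 23564.7 / 2.4445×10⁶ = 0.00963989 m³
In ft³: 0.00963989 / 0.0283168 = 0.34043 ft³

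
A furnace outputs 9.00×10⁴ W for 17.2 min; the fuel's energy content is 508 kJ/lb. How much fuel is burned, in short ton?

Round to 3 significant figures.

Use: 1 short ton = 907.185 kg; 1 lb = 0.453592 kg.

17.2 min → 1032 s
E = P × t = 90000 × 1032 = 9.288×10⁷ J
508 kJ/lb → 1.11995×10⁶ J/kg
m = E / e_s = 9.288×10⁷ / 1.11995×10⁶ = 82.9323 kg
In short ton: 82.9323 / 907.185 = 0.0914172 short ton

0.0914 short ton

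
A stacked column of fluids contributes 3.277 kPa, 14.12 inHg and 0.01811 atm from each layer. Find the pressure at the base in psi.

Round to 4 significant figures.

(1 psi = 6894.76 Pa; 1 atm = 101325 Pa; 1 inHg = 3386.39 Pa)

3.277 kPa × 1000 = 3277 Pa
14.12 inHg × 3386.39 = 47815.8 Pa
0.01811 atm × 101325 = 1835 Pa
Total: 3277 + 47815.8 + 1835 = 52927.8 Pa
In psi: 52927.8 / 6894.76 = 7.67653 psi

7.677 psi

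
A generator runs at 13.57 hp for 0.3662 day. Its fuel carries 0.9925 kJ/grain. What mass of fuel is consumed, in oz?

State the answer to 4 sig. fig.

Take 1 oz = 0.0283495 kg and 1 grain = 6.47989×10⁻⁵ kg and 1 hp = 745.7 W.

737.3 oz

13.57 hp → 10119.1 W
0.3662 day → 31639.7 s
E = P × t = 10119.1 × 31639.7 = 3.20165×10⁸ J
0.9925 kJ/grain → 1.53166×10⁷ J/kg
m = E / e_s = 3.20165×10⁸ / 1.53166×10⁷ = 20.9031 kg
In oz: 20.9031 / 0.0283495 = 737.336 oz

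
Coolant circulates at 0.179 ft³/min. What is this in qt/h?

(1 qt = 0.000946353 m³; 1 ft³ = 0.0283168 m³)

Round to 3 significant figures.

321 qt/h

0.179 ft³/min × 0.0283168 m³/ft³ ÷ 60 s/min = 8.44785×10⁻⁵ m³/s
8.44785×10⁻⁵ m³/s ÷ 0.000946353 m³/qt × 3600 s/h = 321.363 qt/h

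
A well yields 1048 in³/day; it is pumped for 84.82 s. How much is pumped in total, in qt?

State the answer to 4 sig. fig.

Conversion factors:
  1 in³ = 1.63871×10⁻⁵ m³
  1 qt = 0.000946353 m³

1048 in³/day → 1.98769×10⁻⁷ m³/s
V = Q × t = 1.98769×10⁻⁷ × 84.82 = 1.68596×10⁻⁵ m³
In qt: 1.68596×10⁻⁵ / 0.000946353 = 0.0178153 qt

0.01782 qt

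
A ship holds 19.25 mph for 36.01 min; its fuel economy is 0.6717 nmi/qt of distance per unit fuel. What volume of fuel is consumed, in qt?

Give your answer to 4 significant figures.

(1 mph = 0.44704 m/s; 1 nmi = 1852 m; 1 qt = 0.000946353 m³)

14.95 qt

19.25 mph → 8.60552 m/s
36.01 min → 2160.6 s
d = v × t = 8.60552 × 2160.6 = 18593.1 m
0.6717 nmi/qt → 1.31451×10⁶ m/m³
V = d / (distance per unit fuel) = 18593.1 / 1.31451×10⁶ = 0.0141445 m³
In qt: 0.0141445 / 0.000946353 = 14.9463 qt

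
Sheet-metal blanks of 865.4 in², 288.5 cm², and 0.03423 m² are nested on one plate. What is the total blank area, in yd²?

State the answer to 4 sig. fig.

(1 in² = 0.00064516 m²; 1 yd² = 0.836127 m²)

0.7432 yd²

865.4 in² × 0.00064516 → 0.558321 m²
288.5 cm² × 0.0001 → 0.02885 m²
0.03423 m² (already m²)
Combined: 0.558321 + 0.02885 + 0.03423 = 0.621401 m²
In yd²: 0.621401 / 0.836127 = 0.74319 yd²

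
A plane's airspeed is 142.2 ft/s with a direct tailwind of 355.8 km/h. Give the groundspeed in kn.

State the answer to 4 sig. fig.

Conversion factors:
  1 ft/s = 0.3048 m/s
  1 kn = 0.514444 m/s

142.2 ft/s × 0.3048 → 43.3426 m/s
355.8 km/h × (1/3.6) → 98.8333 m/s
Sum: 43.3426 + 98.8333 = 142.176 m/s
In kn: 142.176 / 0.514444 = 276.368 kn

276.4 kn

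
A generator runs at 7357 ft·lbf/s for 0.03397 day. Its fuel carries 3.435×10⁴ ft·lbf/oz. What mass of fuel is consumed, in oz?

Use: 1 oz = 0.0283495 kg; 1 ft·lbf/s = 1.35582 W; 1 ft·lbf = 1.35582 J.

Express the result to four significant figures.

628.6 oz

7357 ft·lbf/s → 9974.77 W
0.03397 day → 2935.01 s
E = P × t = 9974.77 × 2935.01 = 2.9276×10⁷ J
3.435×10⁴ ft·lbf/oz → 1.6428×10⁶ J/kg
m = E / e_s = 2.9276×10⁷ / 1.6428×10⁶ = 17.8208 kg
In oz: 17.8208 / 0.0283495 = 628.611 oz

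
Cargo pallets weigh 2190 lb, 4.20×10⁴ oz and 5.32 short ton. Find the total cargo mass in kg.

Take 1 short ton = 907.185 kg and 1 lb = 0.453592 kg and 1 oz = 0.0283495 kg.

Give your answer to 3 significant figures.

7010 kg

2190 lb × 0.453592 = 993.366 kg
4.20×10⁴ oz × 0.0283495 = 1190.68 kg
5.32 short ton × 907.185 = 4826.22 kg
Combined: 993.366 + 1190.68 + 4826.22 = 7010.27 kg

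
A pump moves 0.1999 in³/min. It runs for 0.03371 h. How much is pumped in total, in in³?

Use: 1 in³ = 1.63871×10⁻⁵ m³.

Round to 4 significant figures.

0.1999 in³/min → 5.45964×10⁻⁸ m³/s
0.03371 h → 121.356 s
V = Q × t = 5.45964×10⁻⁸ × 121.356 = 6.6256×10⁻⁶ m³
In in³: 6.6256×10⁻⁶ / 1.63871×10⁻⁵ = 0.404318 in³

0.4043 in³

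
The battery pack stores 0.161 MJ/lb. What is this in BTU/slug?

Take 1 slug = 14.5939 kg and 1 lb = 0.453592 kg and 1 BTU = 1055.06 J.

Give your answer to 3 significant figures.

0.161 MJ/lb × 1000000 J/MJ ÷ 0.453592 kg/lb = 354945 J/kg
354945 J/kg ÷ 1055.06 J/BTU × 14.5939 kg/slug = 4909.7 BTU/slug

4910 BTU/slug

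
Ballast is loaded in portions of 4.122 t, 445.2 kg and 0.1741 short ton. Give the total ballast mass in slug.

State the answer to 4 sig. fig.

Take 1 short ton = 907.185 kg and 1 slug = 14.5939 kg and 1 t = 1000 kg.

323.8 slug

4.122 t × 1000 = 4122 kg
445.2 kg (already kg)
0.1741 short ton × 907.185 = 157.941 kg
Sum: 4122 + 445.2 + 157.941 = 4725.14 kg
In slug: 4725.14 / 14.5939 = 323.775 slug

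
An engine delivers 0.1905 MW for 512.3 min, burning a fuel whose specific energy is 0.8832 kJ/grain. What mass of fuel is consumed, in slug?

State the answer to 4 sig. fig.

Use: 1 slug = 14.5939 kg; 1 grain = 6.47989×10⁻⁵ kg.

0.1905 MW → 190500 W
512.3 min → 30738 s
E = P × t = 190500 × 30738 = 5.85559×10⁹ J
0.8832 kJ/grain → 1.36299×10⁷ J/kg
m = E / e_s = 5.85559×10⁹ / 1.36299×10⁷ = 429.614 kg
In slug: 429.614 / 14.5939 = 29.4379 slug

29.44 slug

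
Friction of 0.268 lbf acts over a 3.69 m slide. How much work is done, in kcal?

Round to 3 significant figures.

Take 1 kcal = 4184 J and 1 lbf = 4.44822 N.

0.268 lbf × 4.44822 → 1.19212 N
W = F × d = 1.19212 N × 3.69 m = 4.39892 J
4.39892 J ÷ (4184 J/kcal) = 0.00105137 kcal

0.00105 kcal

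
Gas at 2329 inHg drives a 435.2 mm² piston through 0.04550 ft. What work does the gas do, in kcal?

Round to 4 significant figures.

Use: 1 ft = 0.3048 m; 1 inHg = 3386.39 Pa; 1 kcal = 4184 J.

2329 inHg → 7.8869×10⁶ Pa
435.2 mm² → 4.352×10⁻⁴ m²
F = P × A = 7.8869×10⁶ × 4.352×10⁻⁴ = 3432.38 N
0.04550 ft → 0.0138684 m
W = F × d = 3432.38 × 0.0138684 = 47.6016 J
In kcal: 47.6016 / 4184 = 0.0113771 kcal

0.01138 kcal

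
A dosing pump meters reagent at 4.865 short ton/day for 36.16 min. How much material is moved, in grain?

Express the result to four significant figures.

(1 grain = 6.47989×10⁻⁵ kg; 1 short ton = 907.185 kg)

4.865 short ton/day → 0.0510817 kg/s
36.16 min → 2169.6 s
m = ṁ × t = 0.0510817 × 2169.6 = 110.827 kg
In grain: 110.827 / 6.47989×10⁻⁵ = 1.71032×10⁶ grain

1.710×10⁶ grain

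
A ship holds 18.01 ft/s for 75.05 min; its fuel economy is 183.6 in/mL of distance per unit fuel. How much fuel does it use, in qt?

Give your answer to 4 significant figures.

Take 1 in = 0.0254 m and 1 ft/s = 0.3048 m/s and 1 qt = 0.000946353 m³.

18.01 ft/s → 5.48945 m/s
75.05 min → 4503 s
d = v × t = 5.48945 × 4503 = 24719 m
183.6 in/mL → 4.66344×10⁶ m/m³
V = d / (distance per unit fuel) = 24719 / 4.66344×10⁶ = 0.00530059 m³
In qt: 0.00530059 / 0.000946353 = 5.60107 qt

5.601 qt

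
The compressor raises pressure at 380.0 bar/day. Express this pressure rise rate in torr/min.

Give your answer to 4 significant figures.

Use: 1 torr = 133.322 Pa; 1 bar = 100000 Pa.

197.9 torr/min

380.0 bar/day × 100000 Pa/bar ÷ 86400 s/day = 439.815 Pa/s
439.815 Pa/s ÷ 133.322 Pa/torr × 60 s/min = 197.934 torr/min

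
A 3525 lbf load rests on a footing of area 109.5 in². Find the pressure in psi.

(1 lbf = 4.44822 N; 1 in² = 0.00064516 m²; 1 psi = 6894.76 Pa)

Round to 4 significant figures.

32.19 psi

3525 lbf × 4.44822 = 15680 N
109.5 in² × 0.00064516 = 0.070645 m²
P = F / A = 15680 N / 0.070645 m² = 221955 Pa
221955 Pa ÷ (6894.76 Pa/psi) = 32.1918 psi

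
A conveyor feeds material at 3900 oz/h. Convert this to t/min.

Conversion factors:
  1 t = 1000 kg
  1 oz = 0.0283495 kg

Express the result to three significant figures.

0.00184 t/min

3900 oz/h × 0.0283495 kg/oz ÷ 3600 s/h = 0.030712 kg/s
0.030712 kg/s ÷ 1000 kg/t × 60 s/min = 0.00184272 t/min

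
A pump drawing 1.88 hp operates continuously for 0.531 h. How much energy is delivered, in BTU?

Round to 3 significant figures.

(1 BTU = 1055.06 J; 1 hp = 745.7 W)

2540 BTU

1.88 hp × 745.7 = 1401.92 W
0.531 h × 3600 = 1911.6 s
E = P × t = 1401.92 W × 1911.6 s = 2.67991×10⁶ J
2.67991×10⁶ J ÷ (1055.06 J/BTU) = 2540.05 BTU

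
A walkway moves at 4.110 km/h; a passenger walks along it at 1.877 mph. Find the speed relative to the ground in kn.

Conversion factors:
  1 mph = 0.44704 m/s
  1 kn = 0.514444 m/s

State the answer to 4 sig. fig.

4.110 km/h × (1/3.6) = 1.14167 m/s
1.877 mph × 0.44704 = 0.839094 m/s
Total: 1.14167 + 0.839094 = 1.98076 m/s
In kn: 1.98076 / 0.514444 = 3.85029 kn

3.850 kn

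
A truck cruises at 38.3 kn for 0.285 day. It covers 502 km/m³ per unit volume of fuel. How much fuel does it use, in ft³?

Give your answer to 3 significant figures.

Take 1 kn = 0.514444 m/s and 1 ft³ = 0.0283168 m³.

34.1 ft³

38.3 kn → 19.7032 m/s
0.285 day → 24624 s
d = v × t = 19.7032 × 24624 = 485172 m
502 km/m³ → 502000 m/m³
V = d / (distance per unit fuel) = 485172 / 502000 = 0.966478 m³
In ft³: 0.966478 / 0.0283168 = 34.1309 ft³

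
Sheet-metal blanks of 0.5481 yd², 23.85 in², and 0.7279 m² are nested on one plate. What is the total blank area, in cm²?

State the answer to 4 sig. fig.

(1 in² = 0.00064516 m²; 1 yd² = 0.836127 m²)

0.5481 yd² × 0.836127 → 0.458281 m²
23.85 in² × 0.00064516 → 0.0153871 m²
0.7279 m² (already m²)
Combined: 0.458281 + 0.0153871 + 0.7279 = 1.20157 m²
In cm²: 1.20157 / 0.0001 = 12015.7 cm²

1.202×10⁴ cm²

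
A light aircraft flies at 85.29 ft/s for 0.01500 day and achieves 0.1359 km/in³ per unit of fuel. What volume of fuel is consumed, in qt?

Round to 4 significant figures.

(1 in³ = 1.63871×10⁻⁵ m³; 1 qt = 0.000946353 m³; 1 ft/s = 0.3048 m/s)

85.29 ft/s → 25.9964 m/s
0.01500 day → 1296 s
d = v × t = 25.9964 × 1296 = 33691.3 m
0.1359 km/in³ → 8.29311×10⁶ m/m³
V = d / (distance per unit fuel) = 33691.3 / 8.29311×10⁶ = 0.00406257 m³
In qt: 0.00406257 / 0.000946353 = 4.29287 qt

4.293 qt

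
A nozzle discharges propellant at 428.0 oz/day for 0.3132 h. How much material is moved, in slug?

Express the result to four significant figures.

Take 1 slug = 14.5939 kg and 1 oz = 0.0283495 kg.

0.01085 slug

428.0 oz/day → 1.40435×10⁻⁴ kg/s
0.3132 h → 1127.52 s
m = ṁ × t = 1.40435×10⁻⁴ × 1127.52 = 0.158343 kg
In slug: 0.158343 / 14.5939 = 0.0108499 slug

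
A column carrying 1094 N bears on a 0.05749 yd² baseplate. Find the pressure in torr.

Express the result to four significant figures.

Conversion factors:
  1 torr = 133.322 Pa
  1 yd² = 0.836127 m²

0.05749 yd² × 0.836127 = 0.0480689 m²
P = F / A = 1094 N / 0.0480689 m² = 22759 Pa
22759 Pa ÷ (133.322 Pa/torr) = 170.707 torr

170.7 torr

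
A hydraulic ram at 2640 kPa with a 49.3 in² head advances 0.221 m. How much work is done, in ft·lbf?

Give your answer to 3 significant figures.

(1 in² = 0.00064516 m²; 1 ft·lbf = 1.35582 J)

2640 kPa → 2.64×10⁶ Pa
49.3 in² → 0.0318064 m²
F = P × A = 2.64×10⁶ × 0.0318064 = 83968.9 N
W = F × d = 83968.9 × 0.221 = 18557.1 J
In ft·lbf: 18557.1 / 1.35582 = 13687 ft·lbf

1.37×10⁴ ft·lbf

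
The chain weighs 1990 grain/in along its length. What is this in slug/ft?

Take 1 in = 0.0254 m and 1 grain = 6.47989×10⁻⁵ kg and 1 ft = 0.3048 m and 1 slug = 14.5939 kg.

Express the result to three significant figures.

1990 grain/in × 6.47989×10⁻⁵ kg/grain ÷ 0.0254 m/in = 5.07676 kg/m
5.07676 kg/m ÷ 14.5939 kg/slug × 0.3048 m/ft = 0.10603 slug/ft

0.106 slug/ft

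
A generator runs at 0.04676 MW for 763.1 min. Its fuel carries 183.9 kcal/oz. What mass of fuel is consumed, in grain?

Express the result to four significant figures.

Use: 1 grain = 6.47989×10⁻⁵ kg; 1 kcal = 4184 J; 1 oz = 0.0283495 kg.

1.217×10⁶ grain

0.04676 MW → 46760 W
763.1 min → 45786 s
E = P × t = 46760 × 45786 = 2.14095×10⁹ J
183.9 kcal/oz → 2.71411×10⁷ J/kg
m = E / e_s = 2.14095×10⁹ / 2.71411×10⁷ = 78.8822 kg
In grain: 78.8822 / 6.47989×10⁻⁵ = 1.21734×10⁶ grain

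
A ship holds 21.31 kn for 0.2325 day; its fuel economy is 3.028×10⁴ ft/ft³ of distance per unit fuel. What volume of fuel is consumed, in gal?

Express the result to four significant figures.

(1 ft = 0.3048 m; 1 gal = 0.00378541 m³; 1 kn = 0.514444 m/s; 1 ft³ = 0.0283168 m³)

21.31 kn → 10.9628 m/s
0.2325 day → 20088 s
d = v × t = 10.9628 × 20088 = 220221 m
3.028×10⁴ ft/ft³ → 325932 m/m³
V = d / (distance per unit fuel) = 220221 / 325932 = 0.675665 m³
In gal: 0.675665 / 0.00378541 = 178.492 gal

178.5 gal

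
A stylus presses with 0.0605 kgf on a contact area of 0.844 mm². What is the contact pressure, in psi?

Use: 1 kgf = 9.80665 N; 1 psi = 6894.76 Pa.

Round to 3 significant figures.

0.0605 kgf × 9.80665 = 0.593302 N
0.844 mm² × 10⁻⁶ = 8.44×10⁻⁷ m²
P = F / A = 0.593302 N / 8.44×10⁻⁷ m² = 702964 Pa
702964 Pa ÷ (6894.76 Pa/psi) = 101.956 psi

102 psi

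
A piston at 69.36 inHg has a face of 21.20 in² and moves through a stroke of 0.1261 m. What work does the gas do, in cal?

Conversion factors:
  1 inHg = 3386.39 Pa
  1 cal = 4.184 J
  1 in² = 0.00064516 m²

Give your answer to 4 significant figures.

69.36 inHg → 234880 Pa
21.20 in² → 0.0136774 m²
F = P × A = 234880 × 0.0136774 = 3212.55 N
W = F × d = 3212.55 × 0.1261 = 405.103 J
In cal: 405.103 / 4.184 = 96.8219 cal

96.82 cal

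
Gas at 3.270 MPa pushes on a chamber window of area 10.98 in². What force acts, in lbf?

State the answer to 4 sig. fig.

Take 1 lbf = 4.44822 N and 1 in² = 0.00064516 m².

3.270 MPa × 1000000 = 3.27×10⁶ Pa
10.98 in² × 0.00064516 = 0.00708386 m²
F = P × A = 3.27×10⁶ Pa × 0.00708386 m² = 23164.2 N
23164.2 N ÷ (4.44822 N/lbf) = 5207.52 lbf

5208 lbf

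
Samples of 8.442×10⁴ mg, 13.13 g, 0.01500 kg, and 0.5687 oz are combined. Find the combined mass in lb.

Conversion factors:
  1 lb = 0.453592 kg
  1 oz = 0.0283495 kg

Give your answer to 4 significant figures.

0.2837 lb

8.442×10⁴ mg × 10⁻⁶ → 0.08442 kg
13.13 g × 0.001 → 0.01313 kg
0.01500 kg (already kg)
0.5687 oz × 0.0283495 → 0.0161224 kg
Total: 0.08442 + 0.01313 + 0.015 + 0.0161224 = 0.128672 kg
In lb: 0.128672 / 0.453592 = 0.283673 lb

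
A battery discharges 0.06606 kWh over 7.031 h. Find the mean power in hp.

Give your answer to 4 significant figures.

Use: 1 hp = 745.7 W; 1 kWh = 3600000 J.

0.06606 kWh × 3600000 → 237816 J
7.031 h × 3600 → 25311.6 s
P = E / t = 237816 J / 25311.6 s = 9.39553 W
9.39553 W ÷ (745.7 W/hp) = 0.0125996 hp

0.01260 hp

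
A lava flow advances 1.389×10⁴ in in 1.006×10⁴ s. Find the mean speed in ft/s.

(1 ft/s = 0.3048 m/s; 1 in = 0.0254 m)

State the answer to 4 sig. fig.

1.389×10⁴ in × 0.0254 = 352.806 m
v = d / t = 352.806 m / 10060 s = 0.0350702 m/s
0.0350702 m/s ÷ (0.3048 m/s/ft/s) = 0.11506 ft/s

0.1151 ft/s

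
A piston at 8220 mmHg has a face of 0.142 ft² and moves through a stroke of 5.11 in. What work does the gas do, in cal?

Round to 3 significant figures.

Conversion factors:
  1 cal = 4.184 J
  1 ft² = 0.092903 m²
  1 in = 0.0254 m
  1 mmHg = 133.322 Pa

8220 mmHg → 1.09591×10⁶ Pa
0.142 ft² → 0.0131922 m²
F = P × A = 1.09591×10⁶ × 0.0131922 = 14457.5 N
5.11 in → 0.129794 m
W = F × d = 14457.5 × 0.129794 = 1876.5 J
In cal: 1876.5 / 4.184 = 448.494 cal

448 cal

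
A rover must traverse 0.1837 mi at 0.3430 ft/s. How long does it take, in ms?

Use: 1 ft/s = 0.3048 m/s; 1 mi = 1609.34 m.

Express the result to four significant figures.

2.828×10⁶ ms

0.1837 mi × 1609.34 → 295.636 m
0.3430 ft/s × 0.3048 → 0.104546 m/s
t = d / v = 295.636 m / 0.104546 m/s = 2827.81 s
2827.81 s ÷ (0.001 s/ms) = 2.82781×10⁶ ms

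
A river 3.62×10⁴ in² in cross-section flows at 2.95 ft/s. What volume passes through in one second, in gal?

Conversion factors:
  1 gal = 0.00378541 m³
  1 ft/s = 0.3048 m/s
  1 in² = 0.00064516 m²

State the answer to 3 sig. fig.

5550 gal

2.95 ft/s × 0.3048 → 0.89916 m/s
3.62×10⁴ in² × 0.00064516 → 23.3548 m²
V = v × A × t = 0.89916 m/s × 23.3548 m² × 1 s = 20.9997 m³
20.9997 m³ ÷ (0.00378541 m³/gal) = 5547.54 gal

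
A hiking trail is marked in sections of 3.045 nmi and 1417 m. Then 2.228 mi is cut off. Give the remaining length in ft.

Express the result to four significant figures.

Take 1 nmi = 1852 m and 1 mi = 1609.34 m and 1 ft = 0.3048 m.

1.139×10⁴ ft

3.045 nmi × 1852 = 5639.34 m
1417 m (already m)
2.228 mi × 1609.34 = 3585.61 m
Result: 5639.34 + 1417 − 3585.61 = 3470.73 m
In ft: 3470.73 / 0.3048 = 11386.9 ft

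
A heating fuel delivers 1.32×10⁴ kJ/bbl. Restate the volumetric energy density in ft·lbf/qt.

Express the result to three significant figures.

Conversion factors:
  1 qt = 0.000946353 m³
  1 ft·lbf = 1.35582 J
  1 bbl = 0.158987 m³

5.80×10⁴ ft·lbf/qt

1.32×10⁴ kJ/bbl × 1000 J/kJ ÷ 0.158987 m³/bbl = 8.30257×10⁷ J/m³
8.30257×10⁷ J/m³ ÷ 1.35582 J/ft·lbf × 0.000946353 m³/qt = 57951.4 ft·lbf/qt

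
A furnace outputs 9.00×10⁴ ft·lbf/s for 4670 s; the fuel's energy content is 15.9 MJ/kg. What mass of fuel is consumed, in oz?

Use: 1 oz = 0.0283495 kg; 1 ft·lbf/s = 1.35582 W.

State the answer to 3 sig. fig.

1260 oz

9.00×10⁴ ft·lbf/s → 122024 W
E = P × t = 122024 × 4670 = 5.69852×10⁸ J
15.9 MJ/kg → 1.59×10⁷ J/kg
m = E / e_s = 5.69852×10⁸ / 1.59×10⁷ = 35.8397 kg
In oz: 35.8397 / 0.0283495 = 1264.21 oz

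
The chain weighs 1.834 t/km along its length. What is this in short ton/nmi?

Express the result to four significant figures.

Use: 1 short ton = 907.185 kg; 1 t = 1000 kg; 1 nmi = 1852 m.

3.744 short ton/nmi

1.834 t/km × 1000 kg/t ÷ 1000 m/km = 1.834 kg/m
1.834 kg/m ÷ 907.185 kg/short ton × 1852 m/nmi = 3.74407 short ton/nmi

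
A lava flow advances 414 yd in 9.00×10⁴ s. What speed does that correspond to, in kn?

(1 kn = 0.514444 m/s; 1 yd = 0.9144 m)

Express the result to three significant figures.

0.00818 kn

414 yd × 0.9144 → 378.562 m
v = d / t = 378.562 m / 90000 s = 0.00420624 m/s
0.00420624 m/s ÷ (0.514444 m/s/kn) = 0.00817628 kn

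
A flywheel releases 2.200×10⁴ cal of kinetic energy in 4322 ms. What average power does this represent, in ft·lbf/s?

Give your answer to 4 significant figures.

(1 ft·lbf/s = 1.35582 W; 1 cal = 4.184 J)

1.571×10⁴ ft·lbf/s

2.200×10⁴ cal × 4.184 = 92048 J
4322 ms × 0.001 = 4.322 s
P = E / t = 92048 J / 4.322 s = 21297.5 W
21297.5 W ÷ (1.35582 W/ft·lbf/s) = 15708.2 ft·lbf/s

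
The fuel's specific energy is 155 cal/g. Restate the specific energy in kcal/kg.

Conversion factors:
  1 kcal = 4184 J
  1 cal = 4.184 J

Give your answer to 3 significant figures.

155 cal/g × 4.184 J/cal ÷ 0.001 kg/g = 648520 J/kg
648520 J/kg ÷ 4184 J/kcal = 155 kcal/kg

155 kcal/kg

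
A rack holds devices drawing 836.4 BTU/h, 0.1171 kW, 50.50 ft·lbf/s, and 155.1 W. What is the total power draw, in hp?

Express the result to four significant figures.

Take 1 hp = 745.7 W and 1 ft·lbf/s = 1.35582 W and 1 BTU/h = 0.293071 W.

836.4 BTU/h × 0.293071 = 245.125 W
0.1171 kW × 1000 = 117.1 W
50.50 ft·lbf/s × 1.35582 = 68.4689 W
155.1 W (already W)
Sum: 245.125 + 117.1 + 68.4689 + 155.1 = 585.794 W
In hp: 585.794 / 745.7 = 0.785563 hp

0.7856 hp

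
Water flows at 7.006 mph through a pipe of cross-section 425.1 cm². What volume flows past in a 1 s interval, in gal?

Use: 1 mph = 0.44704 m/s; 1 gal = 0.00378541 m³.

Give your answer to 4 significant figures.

35.17 gal

7.006 mph × 0.44704 = 3.13196 m/s
425.1 cm² × 0.0001 = 0.04251 m²
V = v × A × t = 3.13196 m/s × 0.04251 m² × 1 s = 0.13314 m³
0.13314 m³ ÷ (0.00378541 m³/gal) = 35.1719 gal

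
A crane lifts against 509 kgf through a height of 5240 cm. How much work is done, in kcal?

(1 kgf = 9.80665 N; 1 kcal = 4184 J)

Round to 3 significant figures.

62.5 kcal

509 kgf × 9.80665 → 4991.58 N
5240 cm × 0.01 → 52.4 m
W = F × d = 4991.58 N × 52.4 m = 261559 J
261559 J ÷ (4184 J/kcal) = 62.5141 kcal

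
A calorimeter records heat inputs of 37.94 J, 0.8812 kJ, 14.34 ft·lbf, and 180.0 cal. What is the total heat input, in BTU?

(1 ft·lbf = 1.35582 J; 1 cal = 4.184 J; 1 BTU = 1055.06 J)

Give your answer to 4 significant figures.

37.94 J (already J)
0.8812 kJ × 1000 → 881.2 J
14.34 ft·lbf × 1.35582 → 19.4425 J
180.0 cal × 4.184 → 753.12 J
Sum: 37.94 + 881.2 + 19.4425 + 753.12 = 1691.7 J
In BTU: 1691.7 / 1055.06 = 1.60342 BTU

1.603 BTU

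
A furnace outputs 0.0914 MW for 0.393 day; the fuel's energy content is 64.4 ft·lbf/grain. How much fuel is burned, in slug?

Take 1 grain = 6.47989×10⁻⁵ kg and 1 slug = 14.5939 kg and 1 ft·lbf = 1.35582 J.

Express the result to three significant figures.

158 slug

0.0914 MW → 91400 W
0.393 day → 33955.2 s
E = P × t = 91400 × 33955.2 = 3.10351×10⁹ J
64.4 ft·lbf/grain → 1.34747×10⁶ J/kg
m = E / e_s = 3.10351×10⁹ / 1.34747×10⁶ = 2303.21 kg
In slug: 2303.21 / 14.5939 = 157.82 slug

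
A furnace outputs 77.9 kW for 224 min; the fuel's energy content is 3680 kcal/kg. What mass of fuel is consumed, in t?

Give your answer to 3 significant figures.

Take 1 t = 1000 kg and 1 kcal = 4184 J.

77.9 kW → 77900 W
224 min → 13440 s
E = P × t = 77900 × 13440 = 1.04698×10⁹ J
3680 kcal/kg → 1.53971×10⁷ J/kg
m = E / e_s = 1.04698×10⁹ / 1.53971×10⁷ = 67.9985 kg
In t: 67.9985 / 1000 = 0.0679985 t

0.0680 t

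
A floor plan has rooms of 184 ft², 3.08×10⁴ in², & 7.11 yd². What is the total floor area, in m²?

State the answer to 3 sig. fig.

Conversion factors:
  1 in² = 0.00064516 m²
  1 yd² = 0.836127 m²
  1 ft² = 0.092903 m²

42.9 m²

184 ft² × 0.092903 = 17.0942 m²
3.08×10⁴ in² × 0.00064516 = 19.8709 m²
7.11 yd² × 0.836127 = 5.94486 m²
Sum: 17.0942 + 19.8709 + 5.94486 = 42.91 m²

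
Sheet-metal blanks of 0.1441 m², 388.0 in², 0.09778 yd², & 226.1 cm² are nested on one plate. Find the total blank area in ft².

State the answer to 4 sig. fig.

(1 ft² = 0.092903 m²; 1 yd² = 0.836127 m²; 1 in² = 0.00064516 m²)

5.369 ft²

0.1441 m² (already m²)
388.0 in² × 0.00064516 → 0.250322 m²
0.09778 yd² × 0.836127 → 0.0817565 m²
226.1 cm² × 0.0001 → 0.02261 m²
Combined: 0.1441 + 0.250322 + 0.0817565 + 0.02261 = 0.498788 m²
In ft²: 0.498788 / 0.092903 = 5.36891 ft²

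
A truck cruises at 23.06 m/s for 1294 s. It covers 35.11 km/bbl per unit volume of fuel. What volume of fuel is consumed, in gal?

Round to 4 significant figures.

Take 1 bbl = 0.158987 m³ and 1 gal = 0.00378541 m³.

35.70 gal

d = v × t = 23.06 × 1294 = 29839.6 m
35.11 km/bbl → 220836 m/m³
V = d / (distance per unit fuel) = 29839.6 / 220836 = 0.135121 m³
In gal: 0.135121 / 0.00378541 = 35.6952 gal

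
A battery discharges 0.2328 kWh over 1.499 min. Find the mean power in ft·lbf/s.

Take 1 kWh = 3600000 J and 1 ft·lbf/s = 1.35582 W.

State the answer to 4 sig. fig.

0.2328 kWh × 3600000 = 838080 J
1.499 min × 60 = 89.94 s
P = E / t = 838080 J / 89.94 s = 9318.21 W
9318.21 W ÷ (1.35582 W/ft·lbf/s) = 6872.75 ft·lbf/s

6873 ft·lbf/s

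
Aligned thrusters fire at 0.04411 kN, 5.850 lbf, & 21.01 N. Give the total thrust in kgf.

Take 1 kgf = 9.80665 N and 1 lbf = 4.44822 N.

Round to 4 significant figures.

0.04411 kN × 1000 = 44.11 N
5.850 lbf × 4.44822 = 26.0221 N
21.01 N (already N)
Total: 44.11 + 26.0221 + 21.01 = 91.1421 N
In kgf: 91.1421 / 9.80665 = 9.29391 kgf

9.294 kgf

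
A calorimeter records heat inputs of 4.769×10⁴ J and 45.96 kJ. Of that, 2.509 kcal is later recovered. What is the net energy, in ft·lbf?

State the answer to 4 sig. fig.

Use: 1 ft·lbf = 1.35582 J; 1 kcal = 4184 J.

4.769×10⁴ J (already J)
45.96 kJ × 1000 = 45960 J
2.509 kcal × 4184 = 10497.7 J
Net: 47690 + 45960 − 10497.7 = 83152.3 J
In ft·lbf: 83152.3 / 1.35582 = 61329.9 ft·lbf

6.133×10⁴ ft·lbf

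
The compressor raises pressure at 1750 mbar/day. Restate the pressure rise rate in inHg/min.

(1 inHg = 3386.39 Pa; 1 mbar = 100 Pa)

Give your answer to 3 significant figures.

0.0359 inHg/min

1750 mbar/day × 100 Pa/mbar ÷ 86400 s/day = 2.02546 Pa/s
2.02546 Pa/s ÷ 3386.39 Pa/inHg × 60 s/min = 0.0358871 inHg/min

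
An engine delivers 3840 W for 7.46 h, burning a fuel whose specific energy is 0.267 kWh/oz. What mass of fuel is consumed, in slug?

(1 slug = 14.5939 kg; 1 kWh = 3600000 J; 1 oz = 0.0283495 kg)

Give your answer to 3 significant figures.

0.208 slug

7.46 h → 26856 s
E = P × t = 3840 × 26856 = 1.03127×10⁸ J
0.267 kWh/oz → 3.39054×10⁷ J/kg
m = E / e_s = 1.03127×10⁸ / 3.39054×10⁷ = 3.04161 kg
In slug: 3.04161 / 14.5939 = 0.208417 slug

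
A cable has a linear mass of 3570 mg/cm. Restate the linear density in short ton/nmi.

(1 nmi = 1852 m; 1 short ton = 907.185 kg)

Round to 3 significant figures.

0.729 short ton/nmi

3570 mg/cm × 10⁻⁶ kg/mg ÷ 0.01 m/cm = 0.357 kg/m
0.357 kg/m ÷ 907.185 kg/short ton × 1852 m/nmi = 0.728808 short ton/nmi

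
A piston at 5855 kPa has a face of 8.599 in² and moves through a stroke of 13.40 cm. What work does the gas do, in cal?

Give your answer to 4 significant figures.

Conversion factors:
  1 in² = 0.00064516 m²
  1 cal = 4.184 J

5855 kPa → 5.855×10⁶ Pa
8.599 in² → 0.00554773 m²
F = P × A = 5.855×10⁶ × 0.00554773 = 32482 N
13.40 cm → 0.134 m
W = F × d = 32482 × 0.134 = 4352.59 J
In cal: 4352.59 / 4.184 = 1040.29 cal

1040 cal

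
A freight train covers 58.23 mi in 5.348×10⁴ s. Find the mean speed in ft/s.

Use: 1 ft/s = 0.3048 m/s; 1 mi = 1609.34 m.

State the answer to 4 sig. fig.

5.749 ft/s

58.23 mi × 1609.34 = 93711.9 m
v = d / t = 93711.9 m / 53480 s = 1.75228 m/s
1.75228 m/s ÷ (0.3048 m/s/ft/s) = 5.74895 ft/s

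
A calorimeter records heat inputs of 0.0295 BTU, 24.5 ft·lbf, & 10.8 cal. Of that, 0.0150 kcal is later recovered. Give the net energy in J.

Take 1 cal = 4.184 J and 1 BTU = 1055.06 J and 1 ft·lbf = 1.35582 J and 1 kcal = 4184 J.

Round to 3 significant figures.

46.8 J

0.0295 BTU × 1055.06 = 31.1243 J
24.5 ft·lbf × 1.35582 = 33.2176 J
10.8 cal × 4.184 = 45.1872 J
0.0150 kcal × 4184 = 62.76 J
Result: 31.1243 + 33.2176 + 45.1872 − 62.76 = 46.7691 J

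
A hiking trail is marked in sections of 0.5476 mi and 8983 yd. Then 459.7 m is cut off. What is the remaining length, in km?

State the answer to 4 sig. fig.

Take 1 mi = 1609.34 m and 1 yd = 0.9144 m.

8.636 km

0.5476 mi × 1609.34 → 881.275 m
8983 yd × 0.9144 → 8214.06 m
459.7 m (already m)
Net: 881.275 + 8214.06 − 459.7 = 8635.64 m
In km: 8635.64 / 1000 = 8.63564 km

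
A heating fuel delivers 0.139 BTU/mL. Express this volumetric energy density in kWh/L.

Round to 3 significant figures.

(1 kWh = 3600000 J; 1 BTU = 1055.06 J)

0.0407 kWh/L

0.139 BTU/mL × 1055.06 J/BTU ÷ 10⁻⁶ m³/mL = 1.46653×10⁸ J/m³
1.46653×10⁸ J/m³ ÷ 3600000 J/kWh × 0.001 m³/L = 0.0407369 kWh/L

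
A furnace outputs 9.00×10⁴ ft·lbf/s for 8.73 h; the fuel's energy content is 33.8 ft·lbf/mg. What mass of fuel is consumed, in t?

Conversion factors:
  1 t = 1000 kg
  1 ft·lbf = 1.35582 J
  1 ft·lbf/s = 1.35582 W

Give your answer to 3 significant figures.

9.00×10⁴ ft·lbf/s → 122024 W
8.73 h → 31428 s
E = P × t = 122024 × 31428 = 3.83497×10⁹ J
33.8 ft·lbf/mg → 4.58267×10⁷ J/kg
m = E / e_s = 3.83497×10⁹ / 4.58267×10⁷ = 83.6842 kg
In t: 83.6842 / 1000 = 0.0836842 t

0.0837 t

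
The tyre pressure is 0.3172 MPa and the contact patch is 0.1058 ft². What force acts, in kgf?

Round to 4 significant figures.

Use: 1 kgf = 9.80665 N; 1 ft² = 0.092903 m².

317.9 kgf

0.3172 MPa × 1000000 → 317200 Pa
0.1058 ft² × 0.092903 → 0.00982914 m²
F = P × A = 317200 Pa × 0.00982914 m² = 3117.8 N
3117.8 N ÷ (9.80665 N/kgf) = 317.927 kgf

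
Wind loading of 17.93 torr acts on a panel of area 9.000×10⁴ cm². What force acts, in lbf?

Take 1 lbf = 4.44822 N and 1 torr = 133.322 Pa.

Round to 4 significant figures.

4837 lbf

17.93 torr × 133.322 → 2390.46 Pa
9.000×10⁴ cm² × 0.0001 → 9 m²
F = P × A = 2390.46 Pa × 9 m² = 21514.1 N
21514.1 N ÷ (4.44822 N/lbf) = 4836.56 lbf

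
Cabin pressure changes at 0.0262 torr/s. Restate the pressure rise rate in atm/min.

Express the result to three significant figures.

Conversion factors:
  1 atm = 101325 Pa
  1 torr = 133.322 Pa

0.00207 atm/min

0.0262 torr/s × 133.322 Pa/torr = 3.49304 Pa/s
3.49304 Pa/s ÷ 101325 Pa/atm × 60 s/min = 0.00206842 atm/min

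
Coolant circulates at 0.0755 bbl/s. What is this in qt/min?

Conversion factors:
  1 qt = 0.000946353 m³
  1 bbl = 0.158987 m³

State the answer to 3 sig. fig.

0.0755 bbl/s × 0.158987 m³/bbl = 0.0120035 m³/s
0.0120035 m³/s ÷ 0.000946353 m³/qt × 60 s/min = 761.037 qt/min

761 qt/min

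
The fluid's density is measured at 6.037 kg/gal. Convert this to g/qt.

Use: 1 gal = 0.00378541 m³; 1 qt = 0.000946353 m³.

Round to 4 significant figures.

6.037 kg/gal ÷ 0.00378541 m³/gal = 1594.81 kg/m³
1594.81 kg/m³ ÷ 0.001 kg/g × 0.000946353 m³/qt = 1509.25 g/qt

1509 g/qt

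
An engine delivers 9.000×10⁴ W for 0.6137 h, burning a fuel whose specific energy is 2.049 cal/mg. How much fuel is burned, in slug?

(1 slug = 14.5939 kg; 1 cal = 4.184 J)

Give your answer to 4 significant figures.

0.6137 h → 2209.32 s
E = P × t = 90000 × 2209.32 = 1.98839×10⁸ J
2.049 cal/mg → 8.57302×10⁶ J/kg
m = E / e_s = 1.98839×10⁸ / 8.57302×10⁶ = 23.1936 kg
In slug: 23.1936 / 14.5939 = 1.58927 slug

1.589 slug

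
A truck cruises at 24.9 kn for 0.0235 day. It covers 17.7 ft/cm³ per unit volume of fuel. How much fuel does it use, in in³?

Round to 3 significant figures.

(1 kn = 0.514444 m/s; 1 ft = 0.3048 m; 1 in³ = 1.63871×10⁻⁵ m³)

294 in³

24.9 kn → 12.8097 m/s
0.0235 day → 2030.4 s
d = v × t = 12.8097 × 2030.4 = 26008.8 m
17.7 ft/cm³ → 5.39496×10⁶ m/m³
V = d / (distance per unit fuel) = 26008.8 / 5.39496×10⁶ = 0.00482094 m³
In in³: 0.00482094 / 1.63871×10⁻⁵ = 294.191 in³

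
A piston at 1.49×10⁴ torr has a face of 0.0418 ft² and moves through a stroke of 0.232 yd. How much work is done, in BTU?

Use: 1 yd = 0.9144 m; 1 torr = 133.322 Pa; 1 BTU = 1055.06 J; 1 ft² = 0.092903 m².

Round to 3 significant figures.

1.55 BTU

1.49×10⁴ torr → 1.9865×10⁶ Pa
0.0418 ft² → 0.00388335 m²
F = P × A = 1.9865×10⁶ × 0.00388335 = 7714.27 N
0.232 yd → 0.212141 m
W = F × d = 7714.27 × 0.212141 = 1636.51 J
In BTU: 1636.51 / 1055.06 = 1.55111 BTU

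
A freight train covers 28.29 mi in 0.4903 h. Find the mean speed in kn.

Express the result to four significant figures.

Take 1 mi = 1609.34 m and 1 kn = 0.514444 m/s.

50.14 kn

28.29 mi × 1609.34 = 45528.2 m
0.4903 h × 3600 = 1765.08 s
v = d / t = 45528.2 m / 1765.08 s = 25.7938 m/s
25.7938 m/s ÷ (0.514444 m/s/kn) = 50.1392 kn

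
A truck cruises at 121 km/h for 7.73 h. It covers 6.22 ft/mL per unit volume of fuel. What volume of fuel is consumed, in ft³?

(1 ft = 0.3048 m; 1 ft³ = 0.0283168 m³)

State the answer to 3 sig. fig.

121 km/h → 33.6111 m/s
7.73 h → 27828 s
d = v × t = 33.6111 × 27828 = 935330 m
6.22 ft/mL → 1.89586×10⁶ m/m³
V = d / (distance per unit fuel) = 935330 / 1.89586×10⁶ = 0.493354 m³
In ft³: 0.493354 / 0.0283168 = 17.4227 ft³

17.4 ft³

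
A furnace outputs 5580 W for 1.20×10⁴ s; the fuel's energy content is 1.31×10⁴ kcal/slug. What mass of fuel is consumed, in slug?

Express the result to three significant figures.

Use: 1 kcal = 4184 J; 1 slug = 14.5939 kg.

E = P × t = 5580 × 12000 = 6.696×10⁷ J
1.31×10⁴ kcal/slug → 3.75571×10⁶ J/kg
m = E / e_s = 6.696×10⁷ / 3.75571×10⁶ = 17.8289 kg
In slug: 17.8289 / 14.5939 = 1.22167 slug

1.22 slug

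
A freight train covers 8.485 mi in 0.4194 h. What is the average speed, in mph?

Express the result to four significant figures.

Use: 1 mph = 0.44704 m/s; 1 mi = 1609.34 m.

20.23 mph

8.485 mi × 1609.34 = 13655.2 m
0.4194 h × 3600 = 1509.84 s
v = d / t = 13655.2 m / 1509.84 s = 9.04414 m/s
9.04414 m/s ÷ (0.44704 m/s/mph) = 20.2312 mph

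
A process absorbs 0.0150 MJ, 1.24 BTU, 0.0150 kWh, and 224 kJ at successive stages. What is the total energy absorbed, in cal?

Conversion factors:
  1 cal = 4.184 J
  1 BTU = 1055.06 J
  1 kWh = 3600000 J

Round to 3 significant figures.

0.0150 MJ × 1000000 → 15000 J
1.24 BTU × 1055.06 → 1308.27 J
0.0150 kWh × 3600000 → 54000 J
224 kJ × 1000 → 224000 J
Total: 15000 + 1308.27 + 54000 + 224000 = 294308 J
In cal: 294308 / 4.184 = 70341.3 cal

7.03×10⁴ cal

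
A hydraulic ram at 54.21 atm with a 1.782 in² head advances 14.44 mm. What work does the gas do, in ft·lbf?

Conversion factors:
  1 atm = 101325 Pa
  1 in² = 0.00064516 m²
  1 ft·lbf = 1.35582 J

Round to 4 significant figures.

54.21 atm → 5.49283×10⁶ Pa
1.782 in² → 0.00114968 m²
F = P × A = 5.49283×10⁶ × 0.00114968 = 6315 N
14.44 mm → 0.01444 m
W = F × d = 6315 × 0.01444 = 91.1886 J
In ft·lbf: 91.1886 / 1.35582 = 67.2572 ft·lbf

67.26 ft·lbf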